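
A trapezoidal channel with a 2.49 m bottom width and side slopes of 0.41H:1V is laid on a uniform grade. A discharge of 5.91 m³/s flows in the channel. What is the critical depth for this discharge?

At critical depth, Q² T / (g A³) = 1, i.e. A³/T = Q²/g = 5.91²/9.81 = 3.56.
Trying y = 0.587 m: A³/T = 1.386 — too small.
Trying y = 1.01 m: A³/T = 7.605 — too large.
Trying y = 0.794 m: A³/T = 3.557 — ≈ 3.56.

y_c = 0.794 m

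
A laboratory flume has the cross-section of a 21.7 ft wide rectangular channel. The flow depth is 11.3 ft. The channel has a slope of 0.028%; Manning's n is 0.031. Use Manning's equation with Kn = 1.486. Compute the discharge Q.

Q = 615 ft³/s

Flow area A = b·y = 21.7 × 11.3 = 245.2 ft². Wetted perimeter P = b + 2y = 21.7 + 2×11.3 = 44.3 ft.
Hydraulic radius R = A/P = 245.2/44.3 = 5.535 ft.
Manning's equation: Q = (1.486/n) A R^(2/3) S^(1/2) = (1.486/0.031) × 245.2 × 5.535^(2/3) × 0.00028^(1/2) = 615 ft³/s.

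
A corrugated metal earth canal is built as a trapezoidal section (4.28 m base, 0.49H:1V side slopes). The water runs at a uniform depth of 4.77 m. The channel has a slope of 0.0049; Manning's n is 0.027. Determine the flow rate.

With bottom width b = 4.28 m and side slope z = 0.49: A = (b + zy)y = (4.28 + 0.49×4.77)×4.77 = 31.56 m²; P = b + 2y√(1+z²) = 4.28 + 2×4.77×1.114 = 14.9 m.
Hydraulic radius R = A/P = 31.56/14.9 = 2.118 m.
Manning's equation: Q = (1/n) A R^(2/3) S^(1/2) = (1/0.027) × 31.56 × 2.118^(2/3) × 0.0049^(1/2) = 135 m³/s.

Q = 135 m³/s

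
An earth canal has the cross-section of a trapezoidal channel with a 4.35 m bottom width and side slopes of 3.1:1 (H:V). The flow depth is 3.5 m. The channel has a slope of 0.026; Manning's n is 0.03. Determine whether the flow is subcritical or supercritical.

With bottom width b = 4.35 m and side slope z = 3.1: A = (b + zy)y = (4.35 + 3.1×3.5)×3.5 = 53.2 m²; P = b + 2y√(1+z²) = 4.35 + 2×3.5×3.257 = 27.15 m.
Hydraulic radius R = A/P = 53.2/27.15 = 1.959 m.
V = (1/n) R^(2/3) √S = (1/0.03) × 1.959^(2/3) × √0.026 = 8.416 m/s. Hydraulic depth D_h = A/T = 53.2/26.05 = 2.042 m.
Froude number Fr = V/√(g·D_h) = 8.416/√(9.81×2.042) = 1.88, which is greater than 1, so the flow is supercritical.

supercritical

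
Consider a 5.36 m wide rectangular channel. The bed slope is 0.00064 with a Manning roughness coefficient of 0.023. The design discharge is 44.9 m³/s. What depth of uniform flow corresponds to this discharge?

Manning's equation rearranged: A R^(2/3) = nQ / (1·√S) = 0.023 × 44.9 / (√0.00064) = 40.82.
Trying y = 6.22 m: A R^(2/3) = 50.66 — high.
Trying y = 5.21 m: A R^(2/3) = 40.86 — matches.

y_n = 5.21 m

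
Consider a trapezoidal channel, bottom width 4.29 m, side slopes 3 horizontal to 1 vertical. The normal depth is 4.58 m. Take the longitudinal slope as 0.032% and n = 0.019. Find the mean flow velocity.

With bottom width b = 4.29 m and side slope z = 3: A = (b + zy)y = (4.29 + 3×4.58)×4.58 = 82.58 m²; P = b + 2y√(1+z²) = 4.29 + 2×4.58×3.162 = 33.26 m.
Hydraulic radius R = A/P = 82.58/33.26 = 2.483 m.
From Manning's equation, V = (1/n) R^(2/3) S^(1/2) = (1/0.019) × 2.483^(2/3) × 0.00032^(1/2) = 1.73 m/s.

V = 1.73 m/s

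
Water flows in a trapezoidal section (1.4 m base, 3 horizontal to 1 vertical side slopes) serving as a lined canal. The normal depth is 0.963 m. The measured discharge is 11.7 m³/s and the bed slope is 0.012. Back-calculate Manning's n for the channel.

With bottom width b = 1.4 m and side slope z = 3: A = (b + zy)y = (1.4 + 3×0.963)×0.963 = 4.13 m²; P = b + 2y√(1+z²) = 1.4 + 2×0.963×3.162 = 7.491 m.
Hydraulic radius R = A/P = 4.13/7.491 = 0.5514 m.
Rearranging Manning's equation: n = (1/Q) A R^(2/3) S^(1/2) = (1/11.7) × 4.13 × 0.5514^(2/3) × √0.012 = 0.026.

n = 0.026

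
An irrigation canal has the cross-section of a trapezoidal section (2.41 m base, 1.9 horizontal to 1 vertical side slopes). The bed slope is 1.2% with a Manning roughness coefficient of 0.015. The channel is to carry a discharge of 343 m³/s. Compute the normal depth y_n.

Manning's equation rearranged: A R^(2/3) = nQ / (1·√S) = 0.015 × 343 / (√0.012) = 46.97.
Try y = 2.99 m: A R^(2/3) = 32.91 — low.
Try y = 4.23 m: A R^(2/3) = 73.56 — high.
Try y = 3.49 m: A R^(2/3) = 46.93 — matches.

y_n = 3.49 m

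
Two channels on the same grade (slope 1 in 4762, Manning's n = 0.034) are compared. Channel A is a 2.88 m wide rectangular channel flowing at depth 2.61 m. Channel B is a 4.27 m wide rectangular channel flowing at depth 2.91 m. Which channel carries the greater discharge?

Channel A: Flow area A = b·y = 2.88 × 2.61 = 7.517 m². Wetted perimeter P = b + 2y = 2.88 + 2×2.61 = 8.1 m. Hydraulic radius R = A/P = 7.517/8.1 = 0.928 m. Q_A = (1/0.034)·7.517·0.928^(2/3)·√0.00021 = 3.048 m³/s.
Channel B: Flow area A = b·y = 4.27 × 2.91 = 12.43 m². Wetted perimeter P = b + 2y = 4.27 + 2×2.91 = 10.09 m. Hydraulic radius R = A/P = 12.43/10.09 = 1.231 m. Q_B = (1/0.034)·12.43·1.231^(2/3)·√0.00021 = 6.085 m³/s.
Q_A = 3.048 m³/s vs Q_B = 6.085 m³/s, so channel B carries more.

channel B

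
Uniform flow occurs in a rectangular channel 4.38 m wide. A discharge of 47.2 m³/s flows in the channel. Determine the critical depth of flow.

y_c = 2.28 m

For a rectangular channel, critical depth y_c = (q²/g)^(1/3) where q = Q/b = 47.2/4.38 = 10.78 m²/s.
So y_c = (10.78²/9.81)^(1/3) = 2.28 m.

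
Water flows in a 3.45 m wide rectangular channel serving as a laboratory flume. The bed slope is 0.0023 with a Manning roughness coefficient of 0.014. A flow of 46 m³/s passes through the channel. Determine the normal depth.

y_n = 3.53 m

Manning's equation rearranged: A R^(2/3) = nQ / (1·√S) = 0.014 × 46 / (√0.0023) = 13.43.
Try y = 2.63 m: A R^(2/3) = 9.324 — too small.
Try y = 4.48 m: A R^(2/3) = 17.89 — too large.
Try y = 3.53 m: A R^(2/3) = 13.44 — close enough.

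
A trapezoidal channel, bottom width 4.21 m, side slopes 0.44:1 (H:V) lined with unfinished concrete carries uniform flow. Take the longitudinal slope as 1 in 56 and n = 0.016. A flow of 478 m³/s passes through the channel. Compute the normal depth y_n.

y_n = 5.23 m

Manning's equation rearranged: A R^(2/3) = nQ / (1·√S) = 0.016 × 478 / (√0.01786) = 57.23.
At y = 6.52 m: A R^(2/3) = 85.03 — high.
At y = 4.14 m: A R^(2/3) = 38.09 — low.
At y = 5.23 m: A R^(2/3) = 57.21 — ≈ 57.23.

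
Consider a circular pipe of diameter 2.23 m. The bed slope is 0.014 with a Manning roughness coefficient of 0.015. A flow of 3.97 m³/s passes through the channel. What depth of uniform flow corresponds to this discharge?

y_n = 0.659 m

Manning's equation rearranged: A R^(2/3) = nQ / (1·√S) = 0.015 × 3.97 / (√0.014) = 0.5033.
At y = 0.522 m: A R^(2/3) = 0.3179 — low.
At y = 0.722 m: A R^(2/3) = 0.6 — high.
At y = 0.659 m: A R^(2/3) = 0.5032 — ≈ 0.5033.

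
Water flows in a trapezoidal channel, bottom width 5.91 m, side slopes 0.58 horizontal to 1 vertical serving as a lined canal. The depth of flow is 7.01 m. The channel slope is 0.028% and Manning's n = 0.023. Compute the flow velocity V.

With bottom width b = 5.91 m and side slope z = 0.58: A = (b + zy)y = (5.91 + 0.58×7.01)×7.01 = 69.93 m²; P = b + 2y√(1+z²) = 5.91 + 2×7.01×1.156 = 22.12 m.
Hydraulic radius R = A/P = 69.93/22.12 = 3.162 m.
From Manning's equation, V = (1/n) R^(2/3) S^(1/2) = (1/0.023) × 3.162^(2/3) × 0.00028^(1/2) = 1.57 m/s.

V = 1.57 m/s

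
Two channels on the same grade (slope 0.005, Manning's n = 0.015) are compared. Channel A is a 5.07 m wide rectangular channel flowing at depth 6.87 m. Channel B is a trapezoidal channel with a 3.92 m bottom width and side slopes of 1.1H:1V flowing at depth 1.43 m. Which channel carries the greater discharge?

Channel A: Flow area A = b·y = 5.07 × 6.87 = 34.83 m². Wetted perimeter P = b + 2y = 5.07 + 2×6.87 = 18.81 m. Hydraulic radius R = A/P = 34.83/18.81 = 1.852 m. Q_A = (1/0.015)·34.83·1.852^(2/3)·√0.005 = 247.6 m³/s.
Channel B: With bottom width b = 3.92 m and side slope z = 1.1: A = (b + zy)y = (3.92 + 1.1×1.43)×1.43 = 7.855 m²; P = b + 2y√(1+z²) = 3.92 + 2×1.43×1.487 = 8.172 m. Hydraulic radius R = A/P = 7.855/8.172 = 0.9612 m. Q_B = (1/0.015)·7.855·0.9612^(2/3)·√0.005 = 36.07 m³/s.
Q_A = 247.6 m³/s vs Q_B = 36.07 m³/s, so channel A carries more.

channel A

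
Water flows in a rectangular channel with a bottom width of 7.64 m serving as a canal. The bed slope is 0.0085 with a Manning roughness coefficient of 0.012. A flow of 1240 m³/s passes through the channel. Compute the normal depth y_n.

y_n = 10.6 m

Manning's equation rearranged: A R^(2/3) = nQ / (1·√S) = 0.012 × 1240 / (√0.0085) = 161.4.
Trying y = 12.3 m: A R^(2/3) = 191.7 — too large.
Trying y = 7.46 m: A R^(2/3) = 105.7 — too small.
Trying y = 10.6 m: A R^(2/3) = 161.2 — matches.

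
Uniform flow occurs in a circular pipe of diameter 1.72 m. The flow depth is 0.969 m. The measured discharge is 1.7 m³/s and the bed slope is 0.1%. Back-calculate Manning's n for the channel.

n = 0.015

For a circular section of diameter D = 1.72 m at depth y = 0.969 m, the central angle is θ = 2 arccos(1 − 2y/D) = 3.396 rad. Then A = (D²/8)(θ − sin θ) = 1.349 m² and P = Dθ/2 = 2.92 m.
Hydraulic radius R = A/P = 1.349/2.92 = 0.4618 m.
Rearranging Manning's equation: n = (1/Q) A R^(2/3) S^(1/2) = (1/1.7) × 1.349 × 0.4618^(2/3) × √0.001 = 0.015.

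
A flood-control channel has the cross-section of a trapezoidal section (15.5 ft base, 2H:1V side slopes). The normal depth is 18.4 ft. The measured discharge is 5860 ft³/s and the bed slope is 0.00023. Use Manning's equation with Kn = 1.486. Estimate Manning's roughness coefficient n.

With bottom width b = 15.5 ft and side slope z = 2: A = (b + zy)y = (15.5 + 2×18.4)×18.4 = 962.3 ft²; P = b + 2y√(1+z²) = 15.5 + 2×18.4×2.236 = 97.79 ft.
Hydraulic radius R = A/P = 962.3/97.79 = 9.841 ft.
Rearranging Manning's equation: n = (1.486/Q) A R^(2/3) S^(1/2) = (1.486/5860) × 962.3 × 9.841^(2/3) × √0.00023 = 0.017.

n = 0.017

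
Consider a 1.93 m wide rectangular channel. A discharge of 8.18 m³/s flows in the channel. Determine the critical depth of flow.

For a rectangular channel, critical depth y_c = (q²/g)^(1/3) where q = Q/b = 8.18/1.93 = 4.238 m²/s.
So y_c = (4.238²/9.81)^(1/3) = 1.22 m.

y_c = 1.22 m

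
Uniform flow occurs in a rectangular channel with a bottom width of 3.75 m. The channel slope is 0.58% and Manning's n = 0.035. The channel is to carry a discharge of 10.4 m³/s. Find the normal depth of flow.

Manning's equation rearranged: A R^(2/3) = nQ / (1·√S) = 0.035 × 10.4 / (√0.0058) = 4.78.
At y = 1.1 m: A R^(2/3) = 3.231 — low.
At y = 1.79 m: A R^(2/3) = 6.33 — high.
At y = 1.46 m: A R^(2/3) = 4.8 — matches.

y_n = 1.46 m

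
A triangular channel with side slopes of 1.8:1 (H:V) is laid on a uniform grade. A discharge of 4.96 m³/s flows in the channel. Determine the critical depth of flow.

y_c = 1.09 m

At critical depth, Q² T / (g A³) = 1, i.e. A³/T = Q²/g = 4.96²/9.81 = 2.508.
Try y = 1.29 m: A³/T = 5.787 — too large.
Try y = 0.819 m: A³/T = 0.5969 — too small.
Try y = 1.09 m: A³/T = 2.493 — ≈ 2.508.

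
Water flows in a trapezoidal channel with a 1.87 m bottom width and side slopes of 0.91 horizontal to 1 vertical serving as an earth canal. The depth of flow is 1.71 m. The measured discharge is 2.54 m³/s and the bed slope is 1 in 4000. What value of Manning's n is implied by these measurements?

With bottom width b = 1.87 m and side slope z = 0.91: A = (b + zy)y = (1.87 + 0.91×1.71)×1.71 = 5.859 m²; P = b + 2y√(1+z²) = 1.87 + 2×1.71×1.352 = 6.494 m.
Hydraulic radius R = A/P = 5.859/6.494 = 0.9021 m.
Rearranging Manning's equation: n = (1/Q) A R^(2/3) S^(1/2) = (1/2.54) × 5.859 × 0.9021^(2/3) × √0.00025 = 0.0341.

n = 0.0341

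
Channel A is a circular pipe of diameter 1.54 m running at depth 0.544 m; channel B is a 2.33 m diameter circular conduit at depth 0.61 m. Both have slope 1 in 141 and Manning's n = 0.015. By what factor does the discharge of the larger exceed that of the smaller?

Channel A: For a circular section of diameter D = 1.54 m at depth y = 0.544 m, the central angle is θ = 2 arccos(1 − 2y/D) = 2.546 rad. Then A = (D²/8)(θ − sin θ) = 0.5883 m² and P = Dθ/2 = 1.96 m. Hydraulic radius R = A/P = 0.5883/1.96 = 0.3001 m. Q_A = (1/0.015)·0.5883·0.3001^(2/3)·√0.007092 = 1.481 m³/s.
Channel B: For a circular section of diameter D = 2.33 m at depth y = 0.61 m, the central angle is θ = 2 arccos(1 − 2y/D) = 2.148 rad. Then A = (D²/8)(θ − sin θ) = 0.8895 m² and P = Dθ/2 = 2.503 m. Hydraulic radius R = A/P = 0.8895/2.503 = 0.3554 m. Q_B = (1/0.015)·0.8895·0.3554^(2/3)·√0.007092 = 2.506 m³/s.
The larger discharge is 2.506 m³/s and the smaller is 1.481 m³/s; the ratio is 1.69.

1.69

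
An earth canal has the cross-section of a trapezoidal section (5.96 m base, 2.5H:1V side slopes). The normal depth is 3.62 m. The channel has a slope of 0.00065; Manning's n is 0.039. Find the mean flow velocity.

With bottom width b = 5.96 m and side slope z = 2.5: A = (b + zy)y = (5.96 + 2.5×3.62)×3.62 = 54.34 m²; P = b + 2y√(1+z²) = 5.96 + 2×3.62×2.693 = 25.45 m.
Hydraulic radius R = A/P = 54.34/25.45 = 2.135 m.
From Manning's equation, V = (1/n) R^(2/3) S^(1/2) = (1/0.039) × 2.135^(2/3) × 0.00065^(1/2) = 1.08 m/s.

V = 1.08 m/s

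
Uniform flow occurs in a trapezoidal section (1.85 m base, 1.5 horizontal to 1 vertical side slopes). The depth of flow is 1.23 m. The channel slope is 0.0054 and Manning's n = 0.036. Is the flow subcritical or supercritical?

subcritical

With bottom width b = 1.85 m and side slope z = 1.5: A = (b + zy)y = (1.85 + 1.5×1.23)×1.23 = 4.545 m²; P = b + 2y√(1+z²) = 1.85 + 2×1.23×1.803 = 6.285 m.
Hydraulic radius R = A/P = 4.545/6.285 = 0.7231 m.
V = (1/n) R^(2/3) √S = (1/0.036) × 0.7231^(2/3) × √0.0054 = 1.645 m/s. Hydraulic depth D_h = A/T = 4.545/5.54 = 0.8204 m.
Froude number Fr = V/√(g·D_h) = 1.645/√(9.81×0.8204) = 0.58, which is less than 1, so the flow is subcritical.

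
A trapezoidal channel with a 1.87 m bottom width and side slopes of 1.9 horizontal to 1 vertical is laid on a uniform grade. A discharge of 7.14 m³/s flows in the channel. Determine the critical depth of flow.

At critical depth, Q² T / (g A³) = 1, i.e. A³/T = Q²/g = 7.14²/9.81 = 5.197.
Try y = 0.595 m: A³/T = 1.377 — low.
Try y = 0.854 m: A³/T = 5.187 — matches.

y_c = 0.854 m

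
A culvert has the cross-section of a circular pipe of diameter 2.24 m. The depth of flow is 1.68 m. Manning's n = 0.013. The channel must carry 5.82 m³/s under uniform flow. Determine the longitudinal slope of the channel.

For a circular section of diameter D = 2.24 m at depth y = 1.68 m, the central angle is θ = 2 arccos(1 − 2y/D) = 4.189 rad. Then A = (D²/8)(θ − sin θ) = 3.17 m² and P = Dθ/2 = 4.691 m.
Hydraulic radius R = A/P = 3.17/4.691 = 0.6758 m.
From Manning's equation, S = [nQ / (1 A R^(2/3))]² = [0.013 × 5.82 / (1 × 3.17 × 0.6758^(2/3))]² = 0.00096.

S = 0.00096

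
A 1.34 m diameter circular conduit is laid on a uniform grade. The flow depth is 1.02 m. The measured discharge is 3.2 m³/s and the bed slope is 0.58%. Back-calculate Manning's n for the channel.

For a circular section of diameter D = 1.34 m at depth y = 1.02 m, the central angle is θ = 2 arccos(1 − 2y/D) = 4.241 rad. Then A = (D²/8)(θ − sin θ) = 1.152 m² and P = Dθ/2 = 2.841 m.
Hydraulic radius R = A/P = 1.152/2.841 = 0.4054 m.
Rearranging Manning's equation: n = (1/Q) A R^(2/3) S^(1/2) = (1/3.2) × 1.152 × 0.4054^(2/3) × √0.0058 = 0.015.

n = 0.015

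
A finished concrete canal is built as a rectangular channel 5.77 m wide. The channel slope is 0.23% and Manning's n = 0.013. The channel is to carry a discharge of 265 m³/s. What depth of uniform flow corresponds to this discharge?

y_n = 7.61 m

Manning's equation rearranged: A R^(2/3) = nQ / (1·√S) = 0.013 × 265 / (√0.0023) = 71.83.
Try y = 9.29 m: A R^(2/3) = 90.71 — high.
Try y = 6.4 m: A R^(2/3) = 58.4 — low.
Try y = 7.61 m: A R^(2/3) = 71.82 — matches.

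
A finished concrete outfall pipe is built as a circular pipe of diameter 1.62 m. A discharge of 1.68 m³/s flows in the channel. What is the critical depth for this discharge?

At critical depth, Q² T / (g A³) = 1, i.e. A³/T = Q²/g = 1.68²/9.81 = 0.2877.
Trying y = 0.476 m: A³/T = 0.0874 — too small.
Trying y = 0.716 m: A³/T = 0.4216 — too large.
Trying y = 0.648 m: A³/T = 0.2875 — close enough.

y_c = 0.648 m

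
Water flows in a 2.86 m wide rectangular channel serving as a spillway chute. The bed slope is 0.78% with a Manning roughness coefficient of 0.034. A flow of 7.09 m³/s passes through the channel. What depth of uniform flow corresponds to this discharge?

y_n = 1.25 m

Manning's equation rearranged: A R^(2/3) = nQ / (1·√S) = 0.034 × 7.09 / (√0.0078) = 2.729.
At y = 0.962 m: A R^(2/3) = 1.903 — too small.
At y = 1.59 m: A R^(2/3) = 3.763 — too large.
At y = 1.25 m: A R^(2/3) = 2.729 — ≈ 2.729.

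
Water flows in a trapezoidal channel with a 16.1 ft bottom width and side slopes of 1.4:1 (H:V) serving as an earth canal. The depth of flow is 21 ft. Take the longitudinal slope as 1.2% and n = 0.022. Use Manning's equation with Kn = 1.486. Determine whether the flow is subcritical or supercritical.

supercritical

With bottom width b = 16.1 ft and side slope z = 1.4: A = (b + zy)y = (16.1 + 1.4×21)×21 = 955.5 ft²; P = b + 2y√(1+z²) = 16.1 + 2×21×1.72 = 88.36 ft.
Hydraulic radius R = A/P = 955.5/88.36 = 10.81 ft.
V = (1.486/n) R^(2/3) √S = (1.486/0.022) × 10.81^(2/3) × √0.012 = 36.18 ft/s. Hydraulic depth D_h = A/T = 955.5/74.9 = 12.76 ft.
Froude number Fr = V/√(g·D_h) = 36.18/√(32.2×12.76) = 1.79, which is greater than 1, so the flow is supercritical.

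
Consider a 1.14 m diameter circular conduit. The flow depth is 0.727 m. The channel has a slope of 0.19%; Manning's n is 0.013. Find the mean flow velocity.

For a circular section of diameter D = 1.14 m at depth y = 0.727 m, the central angle is θ = 2 arccos(1 − 2y/D) = 3.7 rad. Then A = (D²/8)(θ − sin θ) = 0.687 m² and P = Dθ/2 = 2.109 m.
Hydraulic radius R = A/P = 0.687/2.109 = 0.3258 m.
From Manning's equation, V = (1/n) R^(2/3) S^(1/2) = (1/0.013) × 0.3258^(2/3) × 0.0019^(1/2) = 1.59 m/s.

V = 1.59 m/s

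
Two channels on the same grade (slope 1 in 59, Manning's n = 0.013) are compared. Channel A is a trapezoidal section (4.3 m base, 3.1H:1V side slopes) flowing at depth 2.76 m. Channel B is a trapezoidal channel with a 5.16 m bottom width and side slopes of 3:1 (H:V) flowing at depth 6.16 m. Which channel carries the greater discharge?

Channel A: With bottom width b = 4.3 m and side slope z = 3.1: A = (b + zy)y = (4.3 + 3.1×2.76)×2.76 = 35.48 m²; P = b + 2y√(1+z²) = 4.3 + 2×2.76×3.257 = 22.28 m. Hydraulic radius R = A/P = 35.48/22.28 = 1.593 m. Q_A = (1/0.013)·35.48·1.593^(2/3)·√0.01695 = 484.6 m³/s.
Channel B: With bottom width b = 5.16 m and side slope z = 3: A = (b + zy)y = (5.16 + 3×6.16)×6.16 = 145.6 m²; P = b + 2y√(1+z²) = 5.16 + 2×6.16×3.162 = 44.12 m. Hydraulic radius R = A/P = 145.6/44.12 = 3.301 m. Q_B = (1/0.013)·145.6·3.301^(2/3)·√0.01695 = 3233 m³/s.
Q_A = 484.6 m³/s vs Q_B = 3233 m³/s, so channel B carries more.

channel B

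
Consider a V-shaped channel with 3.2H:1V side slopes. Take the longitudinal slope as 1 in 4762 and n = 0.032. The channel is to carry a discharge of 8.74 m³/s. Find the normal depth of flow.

y_n = 2.36 m

Manning's equation rearranged: A R^(2/3) = nQ / (1·√S) = 0.032 × 8.74 / (√0.00021) = 19.3.
Trying y = 1.78 m: A R^(2/3) = 9.094 — short.
Trying y = 2.79 m: A R^(2/3) = 30.15 — over.
Trying y = 2.36 m: A R^(2/3) = 19.29 — matches.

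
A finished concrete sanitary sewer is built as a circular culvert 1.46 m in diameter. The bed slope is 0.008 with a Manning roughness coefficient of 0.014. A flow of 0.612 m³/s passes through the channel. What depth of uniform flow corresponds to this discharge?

Manning's equation rearranged: A R^(2/3) = nQ / (1·√S) = 0.014 × 0.612 / (√0.008) = 0.09579.
Try y = 0.385 m: A R^(2/3) = 0.1301 — too large.
Try y = 0.291 m: A R^(2/3) = 0.07436 — too small.
Try y = 0.33 m: A R^(2/3) = 0.09581 — close enough.

y_n = 0.33 m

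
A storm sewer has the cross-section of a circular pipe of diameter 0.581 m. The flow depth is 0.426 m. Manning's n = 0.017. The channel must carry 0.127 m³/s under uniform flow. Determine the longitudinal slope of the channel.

For a circular section of diameter D = 0.581 m at depth y = 0.426 m, the central angle is θ = 2 arccos(1 − 2y/D) = 4.112 rad. Then A = (D²/8)(θ − sin θ) = 0.2083 m² and P = Dθ/2 = 1.195 m.
Hydraulic radius R = A/P = 0.2083/1.195 = 0.1744 m.
From Manning's equation, S = [nQ / (1 A R^(2/3))]² = [0.017 × 0.127 / (1 × 0.2083 × 0.1744^(2/3))]² = 0.0011.

S = 0.0011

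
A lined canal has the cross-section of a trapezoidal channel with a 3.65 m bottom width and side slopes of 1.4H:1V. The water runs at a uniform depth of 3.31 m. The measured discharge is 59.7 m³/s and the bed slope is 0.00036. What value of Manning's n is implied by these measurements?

With bottom width b = 3.65 m and side slope z = 1.4: A = (b + zy)y = (3.65 + 1.4×3.31)×3.31 = 27.42 m²; P = b + 2y√(1+z²) = 3.65 + 2×3.31×1.72 = 15.04 m.
Hydraulic radius R = A/P = 27.42/15.04 = 1.823 m.
Rearranging Manning's equation: n = (1/Q) A R^(2/3) S^(1/2) = (1/59.7) × 27.42 × 1.823^(2/3) × √0.00036 = 0.013.

n = 0.013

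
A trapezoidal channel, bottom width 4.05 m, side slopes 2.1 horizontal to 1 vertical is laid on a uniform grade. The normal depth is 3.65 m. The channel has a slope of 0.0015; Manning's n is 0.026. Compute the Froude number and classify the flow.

With bottom width b = 4.05 m and side slope z = 2.1: A = (b + zy)y = (4.05 + 2.1×3.65)×3.65 = 42.76 m²; P = b + 2y√(1+z²) = 4.05 + 2×3.65×2.326 = 21.03 m.
Hydraulic radius R = A/P = 42.76/21.03 = 2.033 m.
V = (1/n) R^(2/3) √S = (1/0.026) × 2.033^(2/3) × √0.0015 = 2.391 m/s. Hydraulic depth D_h = A/T = 42.76/19.38 = 2.206 m.
Froude number Fr = V/√(g·D_h) = 2.391/√(9.81×2.206) = 0.514, which is less than 1, so the flow is subcritical.

subcritical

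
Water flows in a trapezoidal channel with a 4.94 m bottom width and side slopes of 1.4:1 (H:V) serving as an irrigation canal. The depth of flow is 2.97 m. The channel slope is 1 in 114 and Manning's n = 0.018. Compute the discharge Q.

Q = 207 m³/s

With bottom width b = 4.94 m and side slope z = 1.4: A = (b + zy)y = (4.94 + 1.4×2.97)×2.97 = 27.02 m²; P = b + 2y√(1+z²) = 4.94 + 2×2.97×1.72 = 15.16 m.
Hydraulic radius R = A/P = 27.02/15.16 = 1.782 m.
Manning's equation: Q = (1/n) A R^(2/3) S^(1/2) = (1/0.018) × 27.02 × 1.782^(2/3) × 0.008772^(1/2) = 207 m³/s.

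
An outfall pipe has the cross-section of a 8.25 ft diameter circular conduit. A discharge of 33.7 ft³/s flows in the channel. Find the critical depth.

y_c = 1.4 ft

At critical depth, Q² T / (g A³) = 1, i.e. A³/T = Q²/g = 33.7²/32.2 = 35.27.
At y = 0.967 ft: A³/T = 8.153 — short.
At y = 1.56 ft: A³/T = 53.62 — over.
At y = 1.4 ft: A³/T = 35.06 — matches.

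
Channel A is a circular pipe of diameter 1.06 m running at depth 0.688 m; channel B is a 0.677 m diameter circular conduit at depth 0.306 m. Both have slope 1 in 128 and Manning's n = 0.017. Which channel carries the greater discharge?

channel A

Channel A: For a circular section of diameter D = 1.06 m at depth y = 0.688 m, the central angle is θ = 2 arccos(1 − 2y/D) = 3.747 rad. Then A = (D²/8)(θ − sin θ) = 0.6062 m² and P = Dθ/2 = 1.986 m. Hydraulic radius R = A/P = 0.6062/1.986 = 0.3052 m. Q_A = (1/0.017)·0.6062·0.3052^(2/3)·√0.007812 = 1.429 m³/s.
Channel B: For a circular section of diameter D = 0.677 m at depth y = 0.306 m, the central angle is θ = 2 arccos(1 − 2y/D) = 2.949 rad. Then A = (D²/8)(θ − sin θ) = 0.158 m² and P = Dθ/2 = 0.9983 m. Hydraulic radius R = A/P = 0.158/0.9983 = 0.1583 m. Q_B = (1/0.017)·0.158·0.1583^(2/3)·√0.007812 = 0.2404 m³/s.
Q_A = 1.429 m³/s vs Q_B = 0.2404 m³/s, so channel A carries more.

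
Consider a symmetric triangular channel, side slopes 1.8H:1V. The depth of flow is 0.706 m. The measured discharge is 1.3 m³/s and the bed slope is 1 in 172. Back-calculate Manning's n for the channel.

For a triangular section with side slope z = 1.8: A = zy² = 1.8×0.706² = 0.8972 m²; P = 2y√(1+z²) = 2×0.706×2.059 = 2.907 m.
Hydraulic radius R = A/P = 0.8972/2.907 = 0.3086 m.
Rearranging Manning's equation: n = (1/Q) A R^(2/3) S^(1/2) = (1/1.3) × 0.8972 × 0.3086^(2/3) × √0.005814 = 0.024.

n = 0.024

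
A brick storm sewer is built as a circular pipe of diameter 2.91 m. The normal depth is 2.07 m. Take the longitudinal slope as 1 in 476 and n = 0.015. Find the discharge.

Q = 14.1 m³/s

For a circular section of diameter D = 2.91 m at depth y = 2.07 m, the central angle is θ = 2 arccos(1 − 2y/D) = 4.014 rad. Then A = (D²/8)(θ − sin θ) = 5.06 m² and P = Dθ/2 = 5.841 m.
Hydraulic radius R = A/P = 5.06/5.841 = 0.8663 m.
Manning's equation: Q = (1/n) A R^(2/3) S^(1/2) = (1/0.015) × 5.06 × 0.8663^(2/3) × 0.002101^(1/2) = 14.1 m³/s.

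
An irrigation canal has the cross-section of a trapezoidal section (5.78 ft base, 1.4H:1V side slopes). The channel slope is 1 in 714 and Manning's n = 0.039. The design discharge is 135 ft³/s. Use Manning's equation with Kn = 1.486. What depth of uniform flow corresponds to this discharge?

Manning's equation rearranged: A R^(2/3) = nQ / (1.486·√S) = 0.039 × 135 / (1.486 × √0.001401) = 94.67.
Try y = 3.15 ft: A R^(2/3) = 49.78 — low.
Try y = 4.73 ft: A R^(2/3) = 112.6 — high.
Try y = 4.35 ft: A R^(2/3) = 94.82 — close enough.

y_n = 4.35 ft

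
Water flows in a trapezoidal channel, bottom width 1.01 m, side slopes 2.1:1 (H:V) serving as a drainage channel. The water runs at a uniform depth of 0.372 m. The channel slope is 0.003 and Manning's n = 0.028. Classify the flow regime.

With bottom width b = 1.01 m and side slope z = 2.1: A = (b + zy)y = (1.01 + 2.1×0.372)×0.372 = 0.6663 m²; P = b + 2y√(1+z²) = 1.01 + 2×0.372×2.326 = 2.74 m.
Hydraulic radius R = A/P = 0.6663/2.74 = 0.2431 m.
V = (1/n) R^(2/3) √S = (1/0.028) × 0.2431^(2/3) × √0.003 = 0.762 m/s. Hydraulic depth D_h = A/T = 0.6663/2.572 = 0.259 m.
Froude number Fr = V/√(g·D_h) = 0.762/√(9.81×0.259) = 0.478, which is less than 1, so the flow is subcritical.

subcritical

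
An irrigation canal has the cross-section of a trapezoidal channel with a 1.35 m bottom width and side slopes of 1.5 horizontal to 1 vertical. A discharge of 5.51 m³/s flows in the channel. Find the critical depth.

y_c = 0.869 m

At critical depth, Q² T / (g A³) = 1, i.e. A³/T = Q²/g = 5.51²/9.81 = 3.095.
At y = 0.981 m: A³/T = 4.94 — high.
At y = 0.649 m: A³/T = 1.04 — low.
At y = 0.869 m: A³/T = 3.098 — close enough.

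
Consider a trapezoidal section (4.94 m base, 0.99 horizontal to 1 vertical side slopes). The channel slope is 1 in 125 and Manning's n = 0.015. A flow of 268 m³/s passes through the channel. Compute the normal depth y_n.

y_n = 3.44 m

Manning's equation rearranged: A R^(2/3) = nQ / (1·√S) = 0.015 × 268 / (√0.008) = 44.94.
Try y = 2.77 m: A R^(2/3) = 29.96 — short.
Try y = 4.21 m: A R^(2/3) = 66.5 — over.
Try y = 3.44 m: A R^(2/3) = 45.02 — ≈ 44.94.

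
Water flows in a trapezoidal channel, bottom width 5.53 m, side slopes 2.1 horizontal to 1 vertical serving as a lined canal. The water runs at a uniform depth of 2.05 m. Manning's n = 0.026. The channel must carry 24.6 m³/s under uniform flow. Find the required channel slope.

With bottom width b = 5.53 m and side slope z = 2.1: A = (b + zy)y = (5.53 + 2.1×2.05)×2.05 = 20.16 m²; P = b + 2y√(1+z²) = 5.53 + 2×2.05×2.326 = 15.07 m.
Hydraulic radius R = A/P = 20.16/15.07 = 1.338 m.
From Manning's equation, S = [nQ / (1 A R^(2/3))]² = [0.026 × 24.6 / (1 × 20.16 × 1.338^(2/3))]² = 0.000682.

S = 0.000682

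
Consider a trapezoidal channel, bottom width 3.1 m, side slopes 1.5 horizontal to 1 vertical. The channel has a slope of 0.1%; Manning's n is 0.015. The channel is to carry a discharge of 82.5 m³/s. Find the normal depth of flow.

y_n = 3.31 m

Manning's equation rearranged: A R^(2/3) = nQ / (1·√S) = 0.015 × 82.5 / (√0.001) = 39.13.
At y = 3.69 m: A R^(2/3) = 49.6 — over.
At y = 2.34 m: A R^(2/3) = 18.81 — short.
At y = 3.31 m: A R^(2/3) = 39.14 — close enough.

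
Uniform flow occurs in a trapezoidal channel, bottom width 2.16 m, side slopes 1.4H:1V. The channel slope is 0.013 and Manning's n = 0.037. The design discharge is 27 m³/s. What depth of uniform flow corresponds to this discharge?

Manning's equation rearranged: A R^(2/3) = nQ / (1·√S) = 0.037 × 27 / (√0.013) = 8.762.
At y = 1.51 m: A R^(2/3) = 5.915 — short.
At y = 2.08 m: A R^(2/3) = 11.46 — over.
At y = 1.83 m: A R^(2/3) = 8.766 — matches.

y_n = 1.83 m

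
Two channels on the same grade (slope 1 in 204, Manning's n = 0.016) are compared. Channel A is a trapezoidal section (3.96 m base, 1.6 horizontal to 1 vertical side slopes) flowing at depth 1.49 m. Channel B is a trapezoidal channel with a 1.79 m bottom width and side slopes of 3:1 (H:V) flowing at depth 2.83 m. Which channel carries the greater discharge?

channel B

Channel A: With bottom width b = 3.96 m and side slope z = 1.6: A = (b + zy)y = (3.96 + 1.6×1.49)×1.49 = 9.453 m²; P = b + 2y√(1+z²) = 3.96 + 2×1.49×1.887 = 9.583 m. Hydraulic radius R = A/P = 9.453/9.583 = 0.9864 m. Q_A = (1/0.016)·9.453·0.9864^(2/3)·√0.004902 = 40.99 m³/s.
Channel B: With bottom width b = 1.79 m and side slope z = 3: A = (b + zy)y = (1.79 + 3×2.83)×2.83 = 29.09 m²; P = b + 2y√(1+z²) = 1.79 + 2×2.83×3.162 = 19.69 m. Hydraulic radius R = A/P = 29.09/19.69 = 1.478 m. Q_B = (1/0.016)·29.09·1.478^(2/3)·√0.004902 = 165.2 m³/s.
Q_A = 40.99 m³/s vs Q_B = 165.2 m³/s, so channel B carries more.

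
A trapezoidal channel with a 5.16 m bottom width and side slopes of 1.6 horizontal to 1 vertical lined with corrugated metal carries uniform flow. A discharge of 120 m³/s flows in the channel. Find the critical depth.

At critical depth, Q² T / (g A³) = 1, i.e. A³/T = Q²/g = 120²/9.81 = 1468.
Try y = 3.09 m: A³/T = 2022 — high.
Try y = 2.09 m: A³/T = 473.9 — low.
Try y = 2.84 m: A³/T = 1469 — ≈ 1468.

y_c = 2.84 m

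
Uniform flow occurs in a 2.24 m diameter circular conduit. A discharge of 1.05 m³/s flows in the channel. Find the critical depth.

y_c = 0.463 m

At critical depth, Q² T / (g A³) = 1, i.e. A³/T = Q²/g = 1.05²/9.81 = 0.1124.
Trying y = 0.526 m: A³/T = 0.1846 — high.
Trying y = 0.32 m: A³/T = 0.02627 — low.
Trying y = 0.463 m: A³/T = 0.1121 — matches.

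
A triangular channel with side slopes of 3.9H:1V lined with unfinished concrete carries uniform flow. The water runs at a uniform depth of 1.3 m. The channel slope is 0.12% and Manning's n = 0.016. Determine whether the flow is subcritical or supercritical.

For a triangular section with side slope z = 3.9: A = zy² = 3.9×1.3² = 6.591 m²; P = 2y√(1+z²) = 2×1.3×4.026 = 10.47 m.
Hydraulic radius R = A/P = 6.591/10.47 = 0.6296 m.
V = (1/n) R^(2/3) √S = (1/0.016) × 0.6296^(2/3) × √0.0012 = 1.59 m/s. Hydraulic depth D_h = A/T = 6.591/10.14 = 0.65 m.
Froude number Fr = V/√(g·D_h) = 1.59/√(9.81×0.65) = 0.63, which is less than 1, so the flow is subcritical.

subcritical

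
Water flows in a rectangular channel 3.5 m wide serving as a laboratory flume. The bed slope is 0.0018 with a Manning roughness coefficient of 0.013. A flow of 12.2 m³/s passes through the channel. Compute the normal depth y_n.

Manning's equation rearranged: A R^(2/3) = nQ / (1·√S) = 0.013 × 12.2 / (√0.0018) = 3.738.
At y = 1.42 m: A R^(2/3) = 4.225 — too large.
At y = 0.997 m: A R^(2/3) = 2.578 — too small.
At y = 1.3 m: A R^(2/3) = 3.742 — matches.

y_n = 1.3 m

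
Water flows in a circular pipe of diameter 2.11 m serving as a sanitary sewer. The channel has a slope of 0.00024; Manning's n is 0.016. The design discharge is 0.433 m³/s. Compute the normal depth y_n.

Manning's equation rearranged: A R^(2/3) = nQ / (1·√S) = 0.016 × 0.433 / (√0.00024) = 0.4472.
At y = 0.455 m: A R^(2/3) = 0.2327 — low.
At y = 0.807 m: A R^(2/3) = 0.7084 — high.
At y = 0.633 m: A R^(2/3) = 0.447 — close enough.

y_n = 0.633 m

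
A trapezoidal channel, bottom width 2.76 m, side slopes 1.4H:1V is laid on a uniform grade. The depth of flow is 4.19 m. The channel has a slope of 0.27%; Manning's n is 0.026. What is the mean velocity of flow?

V = 3.28 m/s

With bottom width b = 2.76 m and side slope z = 1.4: A = (b + zy)y = (2.76 + 1.4×4.19)×4.19 = 36.14 m²; P = b + 2y√(1+z²) = 2.76 + 2×4.19×1.72 = 17.18 m.
Hydraulic radius R = A/P = 36.14/17.18 = 2.104 m.
From Manning's equation, V = (1/n) R^(2/3) S^(1/2) = (1/0.026) × 2.104^(2/3) × 0.0027^(1/2) = 3.28 m/s.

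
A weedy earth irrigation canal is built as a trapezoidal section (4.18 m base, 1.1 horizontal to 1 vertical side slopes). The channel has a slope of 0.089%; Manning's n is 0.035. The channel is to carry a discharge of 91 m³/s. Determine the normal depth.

Manning's equation rearranged: A R^(2/3) = nQ / (1·√S) = 0.035 × 91 / (√0.00089) = 106.8.
Trying y = 5.94 m: A R^(2/3) = 129.8 — high.
Trying y = 3.82 m: A R^(2/3) = 51.85 — low.
Trying y = 5.42 m: A R^(2/3) = 106.8 — close enough.

y_n = 5.42 m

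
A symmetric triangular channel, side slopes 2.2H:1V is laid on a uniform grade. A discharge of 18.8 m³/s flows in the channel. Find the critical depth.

At critical depth, Q² T / (g A³) = 1, i.e. A³/T = Q²/g = 18.8²/9.81 = 36.03.
Trying y = 1.38 m: A³/T = 12.11 — too small.
Trying y = 2 m: A³/T = 77.44 — too large.
Trying y = 1.72 m: A³/T = 36.43 — matches.

y_c = 1.72 m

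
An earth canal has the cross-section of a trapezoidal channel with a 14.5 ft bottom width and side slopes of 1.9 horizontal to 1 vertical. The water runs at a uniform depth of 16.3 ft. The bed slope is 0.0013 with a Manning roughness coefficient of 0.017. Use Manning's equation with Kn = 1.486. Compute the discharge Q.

Q = 9940 ft³/s

With bottom width b = 14.5 ft and side slope z = 1.9: A = (b + zy)y = (14.5 + 1.9×16.3)×16.3 = 741.2 ft²; P = b + 2y√(1+z²) = 14.5 + 2×16.3×2.147 = 84.5 ft.
Hydraulic radius R = A/P = 741.2/84.5 = 8.772 ft.
Manning's equation: Q = (1.486/n) A R^(2/3) S^(1/2) = (1.486/0.017) × 741.2 × 8.772^(2/3) × 0.0013^(1/2) = 9940 ft³/s.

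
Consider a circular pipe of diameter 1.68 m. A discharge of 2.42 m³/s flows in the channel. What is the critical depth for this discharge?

At critical depth, Q² T / (g A³) = 1, i.e. A³/T = Q²/g = 2.42²/9.81 = 0.597.
At y = 0.992 m: A³/T = 1.53 — over.
At y = 0.587 m: A³/T = 0.2049 — short.
At y = 0.775 m: A³/T = 0.5957 — close enough.

y_c = 0.775 m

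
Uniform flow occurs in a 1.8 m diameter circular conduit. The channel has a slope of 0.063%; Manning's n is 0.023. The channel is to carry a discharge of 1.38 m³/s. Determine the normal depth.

y_n = 1.27 m

Manning's equation rearranged: A R^(2/3) = nQ / (1·√S) = 0.023 × 1.38 / (√0.00063) = 1.265.
Trying y = 1.42 m: A R^(2/3) = 1.44 — too large.
Trying y = 0.945 m: A R^(2/3) = 0.8109 — too small.
Trying y = 1.27 m: A R^(2/3) = 1.264 — ≈ 1.265.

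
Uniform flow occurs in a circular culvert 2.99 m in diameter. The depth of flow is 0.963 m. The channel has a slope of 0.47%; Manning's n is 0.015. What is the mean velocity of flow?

For a circular section of diameter D = 2.99 m at depth y = 0.963 m, the central angle is θ = 2 arccos(1 − 2y/D) = 2.414 rad. Then A = (D²/8)(θ − sin θ) = 1.954 m² and P = Dθ/2 = 3.609 m.
Hydraulic radius R = A/P = 1.954/3.609 = 0.5415 m.
From Manning's equation, V = (1/n) R^(2/3) S^(1/2) = (1/0.015) × 0.5415^(2/3) × 0.0047^(1/2) = 3.04 m/s.

V = 3.04 m/s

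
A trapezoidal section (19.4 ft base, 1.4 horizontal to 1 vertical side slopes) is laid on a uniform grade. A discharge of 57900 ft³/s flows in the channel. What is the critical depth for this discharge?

y_c = 34.1 ft

At critical depth, Q² T / (g A³) = 1, i.e. A³/T = Q²/g = 57900²/32.2 = 104100000.
Try y = 28.4 ft: A³/T = 47950000 — too small.
Try y = 34.1 ft: A³/T = 104500000 — matches.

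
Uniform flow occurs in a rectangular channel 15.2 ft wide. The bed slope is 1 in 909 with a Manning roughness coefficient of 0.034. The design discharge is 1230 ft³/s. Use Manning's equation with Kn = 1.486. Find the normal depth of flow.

y_n = 18.2 ft

Manning's equation rearranged: A R^(2/3) = nQ / (1.486·√S) = 0.034 × 1230 / (1.486 × √0.0011) = 848.5.
Trying y = 16 ft: A R^(2/3) = 725.5 — short.
Trying y = 20.7 ft: A R^(2/3) = 987.4 — over.
Trying y = 18.2 ft: A R^(2/3) = 847.4 — matches.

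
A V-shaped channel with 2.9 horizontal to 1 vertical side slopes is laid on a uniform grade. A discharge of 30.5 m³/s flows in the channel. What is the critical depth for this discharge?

y_c = 1.86 m

At critical depth, Q² T / (g A³) = 1, i.e. A³/T = Q²/g = 30.5²/9.81 = 94.83.
At y = 1.53 m: A³/T = 35.26 — too small.
At y = 1.86 m: A³/T = 93.61 — matches.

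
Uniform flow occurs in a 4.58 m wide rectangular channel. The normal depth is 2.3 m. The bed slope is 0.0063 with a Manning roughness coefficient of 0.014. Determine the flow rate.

Q = 65.5 m³/s

Flow area A = b·y = 4.58 × 2.3 = 10.53 m². Wetted perimeter P = b + 2y = 4.58 + 2×2.3 = 9.18 m.
Hydraulic radius R = A/P = 10.53/9.18 = 1.147 m.
Manning's equation: Q = (1/n) A R^(2/3) S^(1/2) = (1/0.014) × 10.53 × 1.147^(2/3) × 0.0063^(1/2) = 65.5 m³/s.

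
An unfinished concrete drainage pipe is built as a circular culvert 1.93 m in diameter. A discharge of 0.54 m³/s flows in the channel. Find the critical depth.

y_c = 0.344 m

At critical depth, Q² T / (g A³) = 1, i.e. A³/T = Q²/g = 0.54²/9.81 = 0.02972.
Trying y = 0.379 m: A³/T = 0.04357 — high.
Trying y = 0.344 m: A³/T = 0.02979 — ≈ 0.02972.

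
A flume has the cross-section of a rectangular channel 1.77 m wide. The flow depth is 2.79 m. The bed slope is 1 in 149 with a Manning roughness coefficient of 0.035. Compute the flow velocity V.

V = 1.8 m/s

Flow area A = b·y = 1.77 × 2.79 = 4.938 m². Wetted perimeter P = b + 2y = 1.77 + 2×2.79 = 7.35 m.
Hydraulic radius R = A/P = 4.938/7.35 = 0.6719 m.
From Manning's equation, V = (1/n) R^(2/3) S^(1/2) = (1/0.035) × 0.6719^(2/3) × 0.006711^(1/2) = 1.8 m/s.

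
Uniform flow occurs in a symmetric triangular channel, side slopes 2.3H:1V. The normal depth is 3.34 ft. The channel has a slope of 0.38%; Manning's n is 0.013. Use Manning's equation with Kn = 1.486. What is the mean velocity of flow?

V = 9.36 ft/s

For a triangular section with side slope z = 2.3: A = zy² = 2.3×3.34² = 25.66 ft²; P = 2y√(1+z²) = 2×3.34×2.508 = 16.75 ft.
Hydraulic radius R = A/P = 25.66/16.75 = 1.532 ft.
From Manning's equation, V = (1.486/n) R^(2/3) S^(1/2) = (1.486/0.013) × 1.532^(2/3) × 0.0038^(1/2) = 9.36 ft/s.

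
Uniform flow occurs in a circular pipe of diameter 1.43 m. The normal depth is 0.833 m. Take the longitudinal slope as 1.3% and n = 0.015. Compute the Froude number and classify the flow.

supercritical

For a circular section of diameter D = 1.43 m at depth y = 0.833 m, the central angle is θ = 2 arccos(1 − 2y/D) = 3.473 rad. Then A = (D²/8)(θ − sin θ) = 0.971 m² and P = Dθ/2 = 2.483 m.
Hydraulic radius R = A/P = 0.971/2.483 = 0.391 m.
V = (1/n) R^(2/3) √S = (1/0.015) × 0.391^(2/3) × √0.013 = 4.064 m/s. Hydraulic depth D_h = A/T = 0.971/1.41 = 0.6885 m.
Froude number Fr = V/√(g·D_h) = 4.064/√(9.81×0.6885) = 1.56, which is greater than 1, so the flow is supercritical.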